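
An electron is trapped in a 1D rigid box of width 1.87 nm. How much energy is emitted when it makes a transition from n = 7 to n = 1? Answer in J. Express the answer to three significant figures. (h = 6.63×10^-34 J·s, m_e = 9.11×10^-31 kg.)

|ΔE| = 8.28×10^-19 J

E_1 = h²/(8m_eL²) = 1.725×10^-20 J.
|ΔE| = |7² − 1²|·E_1 = 48·1.725×10^-20 J = 8.28×10^-19 J.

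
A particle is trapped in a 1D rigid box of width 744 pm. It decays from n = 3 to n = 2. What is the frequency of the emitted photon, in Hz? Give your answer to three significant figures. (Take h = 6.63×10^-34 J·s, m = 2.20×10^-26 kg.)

E_1 = h²/(8mL²) = 4.512×10^-24 J and ΔE = (3² − 2²)E_1 = 2.256×10^-23 J.
f = ΔE/h = 2.256×10^-23/6.63×10^-34 = 3.40×10^10 Hz.

f = 3.40×10^10 Hz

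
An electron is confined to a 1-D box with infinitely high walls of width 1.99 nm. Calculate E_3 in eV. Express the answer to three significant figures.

E_3 = 0.855 eV

For an infinite well E_n = n²h²/(8m_eL²), so E_1 = h²/(8m_eL²) = (6.626×10^-34)²/(8·9.109×10^-31·(1.99×10^-9 m)²) = 1.521×10^-20 J.
Then E_3 = 3²·E_1 = 9·1.521×10^-20 J = 1.369×10^-19 J.
Converting, E_3 = 1.369×10^-19 J / (1.602×10^-19 J/eV) = 0.855 eV.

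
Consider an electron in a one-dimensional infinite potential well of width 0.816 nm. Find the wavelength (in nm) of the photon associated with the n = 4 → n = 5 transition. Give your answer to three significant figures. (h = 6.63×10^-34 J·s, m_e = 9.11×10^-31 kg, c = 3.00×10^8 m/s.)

E_1 = h²/(8m_eL²) = 9.058×10^-20 J, so ΔE = (5² − 4²)E_1 = 8.152×10^-19 J.
λ = hc/ΔE = (6.63×10^-34·3.00×10^8)/8.152×10^-19 = 2.44×10^-7 m = 244 nm.

λ = 244 nm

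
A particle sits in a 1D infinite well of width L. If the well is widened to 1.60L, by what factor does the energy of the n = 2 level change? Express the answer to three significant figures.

0.391

E_n ∝ 1/L², so the energy scales by 1/1.60² = 0.391.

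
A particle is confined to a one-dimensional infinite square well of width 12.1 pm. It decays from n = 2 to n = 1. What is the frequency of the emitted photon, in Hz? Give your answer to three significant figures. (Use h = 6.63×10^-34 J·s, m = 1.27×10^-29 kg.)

f = 1.34×10^17 Hz

E_1 = h²/(8mL²) = 2.955×10^-17 J and ΔE = (2² − 1²)E_1 = 8.865×10^-17 J.
f = ΔE/h = 8.865×10^-17/6.63×10^-34 = 1.34×10^17 Hz.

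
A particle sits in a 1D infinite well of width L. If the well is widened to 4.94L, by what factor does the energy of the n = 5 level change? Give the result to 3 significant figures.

E_n ∝ 1/L², so the energy scales by 1/4.94² = 0.0410.

0.0410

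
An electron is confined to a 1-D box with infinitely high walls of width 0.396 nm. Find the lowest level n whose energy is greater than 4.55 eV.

n = 2

E_1 = h²/(8m_eL²) = 3.842×10^-19 J = 2.398 eV.
Need n² > 4.55/2.398 = 1.897, i.e. n > 1.377.
The smallest integer satisfying this is n = 2.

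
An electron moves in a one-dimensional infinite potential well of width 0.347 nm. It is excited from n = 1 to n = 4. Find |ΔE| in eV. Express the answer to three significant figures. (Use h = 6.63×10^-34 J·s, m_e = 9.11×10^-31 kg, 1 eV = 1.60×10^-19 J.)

|ΔE| = 47.0 eV

E_1 = h²/(8m_eL²) = 5.009×10^-19 J.
|ΔE| = |1² − 4²|·E_1 = 15·5.009×10^-19 J = 7.513×10^-18 J = 47.0 eV.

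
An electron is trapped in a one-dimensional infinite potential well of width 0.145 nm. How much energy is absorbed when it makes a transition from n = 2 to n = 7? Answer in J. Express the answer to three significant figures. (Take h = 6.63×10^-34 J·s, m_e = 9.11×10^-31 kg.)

|ΔE| = 1.29×10^-16 J

E_1 = h²/(8m_eL²) = 2.869×10^-18 J.
|ΔE| = |2² − 7²|·E_1 = 45·2.869×10^-18 J = 1.29×10^-16 J.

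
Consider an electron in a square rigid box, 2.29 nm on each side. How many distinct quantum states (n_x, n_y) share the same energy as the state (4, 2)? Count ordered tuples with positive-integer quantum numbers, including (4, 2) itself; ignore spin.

The level has n_x² + n_y² = 20. The ordered positive-integer solutions are (2, 4), (4, 2).
That gives 2 states.

degeneracy = 2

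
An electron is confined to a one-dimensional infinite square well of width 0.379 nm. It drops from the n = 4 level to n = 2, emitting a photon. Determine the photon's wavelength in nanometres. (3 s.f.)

λ = 39.5 nm

E_1 = h²/(8m_eL²) = 4.194×10^-19 J, so ΔE = (4² − 2²)E_1 = 5.033×10^-18 J.
λ = hc/ΔE = (6.626×10^-34·2.998×10^8)/5.033×10^-18 = 3.95×10^-8 m = 39.5 nm.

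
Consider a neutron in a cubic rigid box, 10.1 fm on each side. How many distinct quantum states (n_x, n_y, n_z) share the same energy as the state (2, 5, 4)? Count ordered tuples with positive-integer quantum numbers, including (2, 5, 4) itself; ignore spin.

The level has n_x² + n_y² + n_z² = 45. The ordered positive-integer solutions are (2, 4, 5), (2, 5, 4), (4, 2, 5), (4, 5, 2), (5, 2, 4), (5, 4, 2).
That gives 6 states.

degeneracy = 6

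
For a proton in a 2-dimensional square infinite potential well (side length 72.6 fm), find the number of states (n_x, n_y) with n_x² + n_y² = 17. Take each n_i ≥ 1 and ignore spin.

degeneracy = 2

The level has n_x² + n_y² = 17. The ordered positive-integer solutions are (1, 4), (4, 1).
That gives 2 states.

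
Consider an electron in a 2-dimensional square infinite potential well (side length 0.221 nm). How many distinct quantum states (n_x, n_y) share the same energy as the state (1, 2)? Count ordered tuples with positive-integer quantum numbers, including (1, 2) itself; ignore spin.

degeneracy = 2

The level has n_x² + n_y² = 5. The ordered positive-integer solutions are (1, 2), (2, 1).
That gives 2 states.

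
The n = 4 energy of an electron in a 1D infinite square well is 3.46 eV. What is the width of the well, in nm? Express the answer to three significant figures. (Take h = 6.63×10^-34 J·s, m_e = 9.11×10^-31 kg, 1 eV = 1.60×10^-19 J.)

L = 1.32 nm

From E_n = n²h²/(8m_eL²), L = n·h/√(8m_eE_n).
E_4 = 3.46 eV = 5.536×10^-19 J, so L = 4·6.63×10^-34/√(8·9.11×10^-31·5.536×10^-19) = 1.32×10^-9 m = 1.32 nm.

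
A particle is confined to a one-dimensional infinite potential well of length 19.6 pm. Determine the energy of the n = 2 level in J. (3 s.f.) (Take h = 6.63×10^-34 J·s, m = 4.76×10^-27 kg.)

For an infinite well E_n = n²h²/(8mL²), so E_1 = h²/(8mL²) = (6.63×10^-34)²/(8·4.76×10^-27·(1.96×10^-11 m)²) = 3.005×10^-20 J.
Then E_2 = 2²·E_1 = 4·3.005×10^-20 J = 1.20×10^-19 J.

E_2 = 1.20×10^-19 J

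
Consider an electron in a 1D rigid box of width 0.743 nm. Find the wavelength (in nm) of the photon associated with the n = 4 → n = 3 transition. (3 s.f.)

E_1 = h²/(8m_eL²) = 1.091×10^-19 J, so ΔE = (4² − 3²)E_1 = 7.637×10^-19 J.
λ = hc/ΔE = (6.626×10^-34·2.998×10^8)/7.637×10^-19 = 2.60×10^-7 m = 260 nm.

λ = 260 nm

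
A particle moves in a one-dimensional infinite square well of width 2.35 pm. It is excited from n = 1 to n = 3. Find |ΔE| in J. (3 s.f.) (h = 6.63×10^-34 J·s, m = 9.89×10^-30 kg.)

E_1 = h²/(8mL²) = 1.006×10^-15 J.
|ΔE| = |1² − 3²|·E_1 = 8·1.006×10^-15 J = 8.05×10^-15 J.

|ΔE| = 8.05×10^-15 J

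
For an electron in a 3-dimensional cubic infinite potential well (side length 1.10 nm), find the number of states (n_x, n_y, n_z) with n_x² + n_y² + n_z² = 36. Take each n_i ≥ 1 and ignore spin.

The level has n_x² + n_y² + n_z² = 36. The ordered positive-integer solutions are (2, 4, 4), (4, 2, 4), (4, 4, 2).
That gives 3 states.

degeneracy = 3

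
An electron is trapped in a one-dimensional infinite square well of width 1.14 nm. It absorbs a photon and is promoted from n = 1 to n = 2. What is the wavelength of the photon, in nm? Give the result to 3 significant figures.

E_1 = h²/(8m_eL²) = 4.636×10^-20 J, so ΔE = (2² − 1²)E_1 = 1.391×10^-19 J.
λ = hc/ΔE = (6.626×10^-34·2.998×10^8)/1.391×10^-19 = 1.43×10^-6 m = 1.43×10^3 nm.

λ = 1.43×10^3 nm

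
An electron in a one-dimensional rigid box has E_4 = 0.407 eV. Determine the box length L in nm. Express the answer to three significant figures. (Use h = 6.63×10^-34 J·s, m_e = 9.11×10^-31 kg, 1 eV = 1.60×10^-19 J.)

From E_n = n²h²/(8m_eL²), L = n·h/√(8m_eE_n).
E_4 = 0.407 eV = 6.512×10^-20 J, so L = 4·6.63×10^-34/√(8·9.11×10^-31·6.512×10^-20) = 3.85×10^-9 m = 3.85 nm.

L = 3.85 nm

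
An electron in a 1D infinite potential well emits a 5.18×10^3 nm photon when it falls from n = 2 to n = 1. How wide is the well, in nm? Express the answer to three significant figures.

L = 2.17 nm

The photon carries ΔE = hc/λ = 6.626×10^-34·2.998×10^8/5.18×10^-6 m = 3.835×10^-20 J.
Since ΔE = (2² − 1²)E_1, E_1 = 1.278×10^-20 J, and L = h/√(8m_eE_1) = 2.17×10^-9 m = 2.17 nm.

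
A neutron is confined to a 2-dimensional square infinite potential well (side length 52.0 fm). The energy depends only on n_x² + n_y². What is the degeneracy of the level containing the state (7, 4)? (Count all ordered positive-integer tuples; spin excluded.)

The level has n_x² + n_y² = 65. The ordered positive-integer solutions are (1, 8), (4, 7), (7, 4), (8, 1).
That gives 4 states.

degeneracy = 4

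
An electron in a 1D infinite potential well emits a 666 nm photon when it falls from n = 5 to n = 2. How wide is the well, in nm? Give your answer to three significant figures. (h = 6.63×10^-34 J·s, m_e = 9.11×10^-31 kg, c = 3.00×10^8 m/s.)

The photon carries ΔE = hc/λ = 6.63×10^-34·3.00×10^8/6.66×10^-7 m = 2.986×10^-19 J.
Since ΔE = (5² − 2²)E_1, E_1 = 1.422×10^-20 J, and L = h/√(8m_eE_1) = 2.06×10^-9 m = 2.06 nm.

L = 2.06 nm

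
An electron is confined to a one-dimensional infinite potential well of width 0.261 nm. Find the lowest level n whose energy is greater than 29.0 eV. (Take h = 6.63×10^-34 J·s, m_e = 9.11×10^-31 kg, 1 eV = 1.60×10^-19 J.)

n = 3

E_1 = h²/(8m_eL²) = 8.854×10^-19 J = 5.534 eV.
Need n² > 29.0/5.534 = 5.240, i.e. n > 2.289.
The smallest integer satisfying this is n = 3.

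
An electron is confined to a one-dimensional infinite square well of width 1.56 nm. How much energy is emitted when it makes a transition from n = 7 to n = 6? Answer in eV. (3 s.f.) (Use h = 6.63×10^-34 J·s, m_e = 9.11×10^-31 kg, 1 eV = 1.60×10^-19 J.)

E_1 = h²/(8m_eL²) = 2.478×10^-20 J.
|ΔE| = |7² − 6²|·E_1 = 13·2.478×10^-20 J = 3.221×10^-19 J = 2.01 eV.

|ΔE| = 2.01 eV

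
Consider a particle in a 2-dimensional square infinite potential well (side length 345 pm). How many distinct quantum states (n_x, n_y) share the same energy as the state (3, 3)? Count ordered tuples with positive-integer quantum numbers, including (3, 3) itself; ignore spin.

degeneracy = 1

The level has n_x² + n_y² = 18. The ordered positive-integer solutions are (3, 3).
That gives 1 state.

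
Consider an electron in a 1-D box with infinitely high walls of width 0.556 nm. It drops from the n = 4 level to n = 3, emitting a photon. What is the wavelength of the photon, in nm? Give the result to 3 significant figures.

λ = 146 nm

E_1 = h²/(8m_eL²) = 1.949×10^-19 J, so ΔE = (4² − 3²)E_1 = 1.364×10^-18 J.
λ = hc/ΔE = (6.626×10^-34·2.998×10^8)/1.364×10^-18 = 1.46×10^-7 m = 146 nm.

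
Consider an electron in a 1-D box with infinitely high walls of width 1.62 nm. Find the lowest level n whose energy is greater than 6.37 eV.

n = 7

E_1 = h²/(8m_eL²) = 2.296×10^-20 J = 0.1433 eV.
Need n² > 6.37/0.1433 = 44.45, i.e. n > 6.667.
The smallest integer satisfying this is n = 7.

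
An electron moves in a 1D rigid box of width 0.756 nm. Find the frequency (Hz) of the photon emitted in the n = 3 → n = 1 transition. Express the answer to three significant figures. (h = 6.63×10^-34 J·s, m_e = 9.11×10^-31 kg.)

E_1 = h²/(8m_eL²) = 1.055×10^-19 J and ΔE = (3² − 1²)E_1 = 8.440×10^-19 J.
f = ΔE/h = 8.440×10^-19/6.63×10^-34 = 1.27×10^15 Hz.

f = 1.27×10^15 Hz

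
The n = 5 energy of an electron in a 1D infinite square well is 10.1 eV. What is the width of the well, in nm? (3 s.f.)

From E_n = n²h²/(8m_eL²), L = n·h/√(8m_eE_n).
E_5 = 10.1 eV = 1.618×10^-18 J, so L = 5·6.626×10^-34/√(8·9.109×10^-31·1.618×10^-18) = 9.65×10^-10 m = 0.965 nm.

L = 0.965 nm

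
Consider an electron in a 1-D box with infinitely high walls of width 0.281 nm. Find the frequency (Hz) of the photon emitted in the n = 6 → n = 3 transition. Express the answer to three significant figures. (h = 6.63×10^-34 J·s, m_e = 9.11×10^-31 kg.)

E_1 = h²/(8m_eL²) = 7.638×10^-19 J and ΔE = (6² − 3²)E_1 = 2.062×10^-17 J.
f = ΔE/h = 2.062×10^-17/6.63×10^-34 = 3.11×10^16 Hz.

f = 3.11×10^16 Hz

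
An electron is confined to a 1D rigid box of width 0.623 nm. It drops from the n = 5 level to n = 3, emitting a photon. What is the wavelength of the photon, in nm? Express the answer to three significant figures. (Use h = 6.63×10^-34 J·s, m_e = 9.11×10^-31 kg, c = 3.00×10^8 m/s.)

λ = 80.0 nm

E_1 = h²/(8m_eL²) = 1.554×10^-19 J, so ΔE = (5² − 3²)E_1 = 2.486×10^-18 J.
λ = hc/ΔE = (6.63×10^-34·3.00×10^8)/2.486×10^-18 = 8.00×10^-8 m = 80.0 nm.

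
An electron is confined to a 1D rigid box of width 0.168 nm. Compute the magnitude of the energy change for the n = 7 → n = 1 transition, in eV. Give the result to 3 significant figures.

E_1 = h²/(8m_eL²) = 2.135×10^-18 J.
|ΔE| = |7² − 1²|·E_1 = 48·2.135×10^-18 J = 1.025×10^-16 J = 640 eV.

|ΔE| = 640 eV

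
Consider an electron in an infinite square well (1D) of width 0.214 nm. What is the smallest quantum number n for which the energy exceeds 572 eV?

E_1 = h²/(8m_eL²) = 1.316×10^-18 J = 8.215 eV.
Need n² > 572/8.215 = 69.63, i.e. n > 8.344.
The smallest integer satisfying this is n = 9.

n = 9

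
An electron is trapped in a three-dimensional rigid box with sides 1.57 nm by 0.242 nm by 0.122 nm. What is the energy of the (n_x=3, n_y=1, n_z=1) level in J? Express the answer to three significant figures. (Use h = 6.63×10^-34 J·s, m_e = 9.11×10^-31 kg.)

E = 5.30×10^-18 J

For a 3D rectangular well E = (h²/8m_e)·Σ n_i²/L_i² = (6.63×10^-34)²/(8·9.11×10^-31) · [3²/(1.57 nm)² + 1²/(0.242 nm)² + 1²/(0.122 nm)²].
Evaluating gives E = 5.30×10^-18 J.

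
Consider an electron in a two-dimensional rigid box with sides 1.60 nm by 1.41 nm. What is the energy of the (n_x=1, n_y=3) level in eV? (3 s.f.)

E = 1.85 eV

For a 2D rectangular well E = (h²/8m_e)·Σ n_i²/L_i² = (6.626×10^-34)²/(8·9.109×10^-31) · [1²/(1.60 nm)² + 3²/(1.41 nm)²].
Evaluating gives E = 2.963×10^-19 J = 1.85 eV.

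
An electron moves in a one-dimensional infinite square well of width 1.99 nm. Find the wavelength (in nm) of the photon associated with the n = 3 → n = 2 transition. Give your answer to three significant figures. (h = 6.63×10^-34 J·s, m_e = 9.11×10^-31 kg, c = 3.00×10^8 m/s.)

λ = 2.61×10^3 nm

E_1 = h²/(8m_eL²) = 1.523×10^-20 J, so ΔE = (3² − 2²)E_1 = 7.615×10^-20 J.
λ = hc/ΔE = (6.63×10^-34·3.00×10^8)/7.615×10^-20 = 2.61×10^-6 m = 2.61×10^3 nm.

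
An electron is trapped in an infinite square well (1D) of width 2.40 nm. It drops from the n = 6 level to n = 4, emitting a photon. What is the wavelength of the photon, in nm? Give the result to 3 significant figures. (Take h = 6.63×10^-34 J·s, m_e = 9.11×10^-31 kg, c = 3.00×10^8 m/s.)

E_1 = h²/(8m_eL²) = 1.047×10^-20 J, so ΔE = (6² − 4²)E_1 = 2.094×10^-19 J.
λ = hc/ΔE = (6.63×10^-34·3.00×10^8)/2.094×10^-19 = 9.50×10^-7 m = 950 nm.

λ = 950 nm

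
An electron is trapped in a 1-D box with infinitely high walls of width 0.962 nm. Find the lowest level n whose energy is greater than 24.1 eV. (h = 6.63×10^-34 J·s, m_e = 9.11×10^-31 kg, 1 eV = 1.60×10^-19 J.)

n = 8

E_1 = h²/(8m_eL²) = 6.517×10^-20 J = 0.4073 eV.
Need n² > 24.1/0.4073 = 59.17, i.e. n > 7.692.
The smallest integer satisfying this is n = 8.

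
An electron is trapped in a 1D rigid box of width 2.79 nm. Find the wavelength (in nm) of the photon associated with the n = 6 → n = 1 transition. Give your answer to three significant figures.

λ = 733 nm

E_1 = h²/(8m_eL²) = 7.740×10^-21 J, so ΔE = (6² − 1²)E_1 = 2.709×10^-19 J.
λ = hc/ΔE = (6.626×10^-34·2.998×10^8)/2.709×10^-19 = 7.33×10^-7 m = 733 nm.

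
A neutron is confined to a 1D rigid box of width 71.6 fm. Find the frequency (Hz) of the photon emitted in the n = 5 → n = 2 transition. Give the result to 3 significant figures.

f = 2.03×10^20 Hz

E_1 = h²/(8m_nL²) = 6.391×10^-15 J and ΔE = (5² − 2²)E_1 = 1.342×10^-13 J.
f = ΔE/h = 1.342×10^-13/6.626×10^-34 = 2.03×10^20 Hz.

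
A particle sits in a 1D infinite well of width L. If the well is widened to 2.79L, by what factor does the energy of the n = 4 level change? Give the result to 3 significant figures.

0.128

E_n ∝ 1/L², so the energy scales by 1/2.79² = 0.128.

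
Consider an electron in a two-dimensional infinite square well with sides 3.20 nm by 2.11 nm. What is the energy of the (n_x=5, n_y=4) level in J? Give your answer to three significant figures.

E = 3.64×10^-19 J

For a 2D rectangular well E = (h²/8m_e)·Σ n_i²/L_i² = (6.626×10^-34)²/(8·9.109×10^-31) · [5²/(3.20 nm)² + 4²/(2.11 nm)²].
Evaluating gives E = 3.64×10^-19 J.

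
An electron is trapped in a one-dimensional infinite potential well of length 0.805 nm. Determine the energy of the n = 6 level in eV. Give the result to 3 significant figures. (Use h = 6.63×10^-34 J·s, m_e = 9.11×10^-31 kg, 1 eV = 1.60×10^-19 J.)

E_6 = 20.9 eV

For an infinite well E_n = n²h²/(8m_eL²), so E_1 = h²/(8m_eL²) = (6.63×10^-34)²/(8·9.11×10^-31·(8.05×10^-10 m)²) = 9.307×10^-20 J.
Then E_6 = 6²·E_1 = 36·9.307×10^-20 J = 3.351×10^-18 J.
Converting, E_6 = 3.351×10^-18 J / (1.60×10^-19 J/eV) = 20.9 eV.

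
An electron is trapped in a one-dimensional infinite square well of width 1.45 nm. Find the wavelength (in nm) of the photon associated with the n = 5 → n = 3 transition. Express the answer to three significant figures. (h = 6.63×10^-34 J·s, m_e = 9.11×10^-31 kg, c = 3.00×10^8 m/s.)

E_1 = h²/(8m_eL²) = 2.869×10^-20 J, so ΔE = (5² − 3²)E_1 = 4.590×10^-19 J.
λ = hc/ΔE = (6.63×10^-34·3.00×10^8)/4.590×10^-19 = 4.33×10^-7 m = 433 nm.

λ = 433 nm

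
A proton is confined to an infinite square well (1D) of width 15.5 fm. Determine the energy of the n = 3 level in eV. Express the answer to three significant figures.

E_3 = 7.67×10^6 eV

For an infinite well E_n = n²h²/(8m_pL²), so E_1 = h²/(8m_pL²) = (6.626×10^-34)²/(8·1.673×10^-27·(1.55×10^-14 m)²) = 1.365×10^-13 J.
Then E_3 = 3²·E_1 = 9·1.365×10^-13 J = 1.229×10^-12 J.
Converting, E_3 = 1.229×10^-12 J / (1.602×10^-19 J/eV) = 7.67×10^6 eV.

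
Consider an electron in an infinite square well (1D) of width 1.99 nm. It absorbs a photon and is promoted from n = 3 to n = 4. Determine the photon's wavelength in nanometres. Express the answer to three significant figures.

λ = 1.87×10^3 nm

E_1 = h²/(8m_eL²) = 1.521×10^-20 J, so ΔE = (4² − 3²)E_1 = 1.065×10^-19 J.
λ = hc/ΔE = (6.626×10^-34·2.998×10^8)/1.065×10^-19 = 1.87×10^-6 m = 1.87×10^3 nm.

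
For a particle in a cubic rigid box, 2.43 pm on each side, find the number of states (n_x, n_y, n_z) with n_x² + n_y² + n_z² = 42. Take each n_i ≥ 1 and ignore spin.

The level has n_x² + n_y² + n_z² = 42. The ordered positive-integer solutions are (1, 4, 5), (1, 5, 4), (4, 1, 5), (4, 5, 1), (5, 1, 4), (5, 4, 1).
That gives 6 states.

degeneracy = 6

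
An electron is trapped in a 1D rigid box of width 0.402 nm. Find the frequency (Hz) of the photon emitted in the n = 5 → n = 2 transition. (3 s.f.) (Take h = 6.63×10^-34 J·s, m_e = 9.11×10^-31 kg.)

E_1 = h²/(8m_eL²) = 3.732×10^-19 J and ΔE = (5² − 2²)E_1 = 7.837×10^-18 J.
f = ΔE/h = 7.837×10^-18/6.63×10^-34 = 1.18×10^16 Hz.

f = 1.18×10^16 Hz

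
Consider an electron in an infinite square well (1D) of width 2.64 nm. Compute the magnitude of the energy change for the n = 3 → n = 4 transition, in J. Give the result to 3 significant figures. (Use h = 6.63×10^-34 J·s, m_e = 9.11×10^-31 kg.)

E_1 = h²/(8m_eL²) = 8.654×10^-21 J.
|ΔE| = |3² − 4²|·E_1 = 7·8.654×10^-21 J = 6.06×10^-20 J.

|ΔE| = 6.06×10^-20 J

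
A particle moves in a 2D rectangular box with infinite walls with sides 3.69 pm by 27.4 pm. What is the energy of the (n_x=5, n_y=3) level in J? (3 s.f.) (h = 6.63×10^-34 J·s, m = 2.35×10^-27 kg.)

E = 4.32×10^-17 J

For a 2D rectangular well E = (h²/8m)·Σ n_i²/L_i² = (6.63×10^-34)²/(8·2.35×10^-27) · [5²/(3.69 pm)² + 3²/(27.4 pm)²].
Evaluating gives E = 4.32×10^-17 J.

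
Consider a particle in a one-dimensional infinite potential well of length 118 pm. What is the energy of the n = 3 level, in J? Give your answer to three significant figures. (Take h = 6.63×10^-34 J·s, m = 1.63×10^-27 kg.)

E_3 = 2.18×10^-20 J

For an infinite well E_n = n²h²/(8mL²), so E_1 = h²/(8mL²) = (6.63×10^-34)²/(8·1.63×10^-27·(1.18×10^-10 m)²) = 2.421×10^-21 J.
Then E_3 = 3²·E_1 = 9·2.421×10^-21 J = 2.18×10^-20 J.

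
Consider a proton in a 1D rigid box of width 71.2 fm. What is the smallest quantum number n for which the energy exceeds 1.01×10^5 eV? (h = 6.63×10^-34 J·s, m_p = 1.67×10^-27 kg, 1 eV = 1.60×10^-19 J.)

E_1 = h²/(8m_pL²) = 6.490×10^-15 J = 4.056×10^4 eV.
Need n² > 1.01×10^5/4.056×10^4 = 2.490, i.e. n > 1.578.
The smallest integer satisfying this is n = 2.

n = 2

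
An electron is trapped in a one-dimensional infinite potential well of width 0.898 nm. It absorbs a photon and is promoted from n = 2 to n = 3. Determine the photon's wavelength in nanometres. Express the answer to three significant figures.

E_1 = h²/(8m_eL²) = 7.471×10^-20 J, so ΔE = (3² − 2²)E_1 = 3.736×10^-19 J.
λ = hc/ΔE = (6.626×10^-34·2.998×10^8)/3.736×10^-19 = 5.32×10^-7 m = 532 nm.

λ = 532 nm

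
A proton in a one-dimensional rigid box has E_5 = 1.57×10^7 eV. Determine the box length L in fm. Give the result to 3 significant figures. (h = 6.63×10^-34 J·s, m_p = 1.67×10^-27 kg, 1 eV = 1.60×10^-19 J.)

From E_n = n²h²/(8m_pL²), L = n·h/√(8m_pE_n).
E_5 = 1.57×10^7 eV = 2.512×10^-12 J, so L = 5·6.63×10^-34/√(8·1.67×10^-27·2.512×10^-12) = 1.81×10^-14 m = 18.1 fm.

L = 18.1 fm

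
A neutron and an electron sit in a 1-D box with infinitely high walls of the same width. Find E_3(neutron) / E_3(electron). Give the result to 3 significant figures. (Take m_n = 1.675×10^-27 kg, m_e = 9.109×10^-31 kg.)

E_n ∝ 1/m at fixed n and L, so the ratio is m_e/m_n = 9.109×10^-31/1.675×10^-27 = 5.44×10^-4.

5.44×10^-4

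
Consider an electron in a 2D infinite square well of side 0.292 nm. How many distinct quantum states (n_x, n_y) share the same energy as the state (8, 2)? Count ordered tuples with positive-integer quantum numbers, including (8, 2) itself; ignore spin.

degeneracy = 2

The level has n_x² + n_y² = 68. The ordered positive-integer solutions are (2, 8), (8, 2).
That gives 2 states.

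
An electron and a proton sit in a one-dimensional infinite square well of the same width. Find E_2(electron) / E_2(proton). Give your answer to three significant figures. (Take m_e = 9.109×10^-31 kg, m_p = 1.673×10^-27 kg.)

1.84×10^3

E_n ∝ 1/m at fixed n and L, so the ratio is m_p/m_e = 1.673×10^-27/9.109×10^-31 = 1.84×10^3.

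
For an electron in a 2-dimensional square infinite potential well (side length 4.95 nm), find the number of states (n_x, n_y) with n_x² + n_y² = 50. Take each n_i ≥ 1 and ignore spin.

degeneracy = 3

The level has n_x² + n_y² = 50. The ordered positive-integer solutions are (1, 7), (5, 5), (7, 1).
That gives 3 states.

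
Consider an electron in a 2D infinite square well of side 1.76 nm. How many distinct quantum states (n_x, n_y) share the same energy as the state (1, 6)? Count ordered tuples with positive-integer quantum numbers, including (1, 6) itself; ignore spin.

The level has n_x² + n_y² = 37. The ordered positive-integer solutions are (1, 6), (6, 1).
That gives 2 states.

degeneracy = 2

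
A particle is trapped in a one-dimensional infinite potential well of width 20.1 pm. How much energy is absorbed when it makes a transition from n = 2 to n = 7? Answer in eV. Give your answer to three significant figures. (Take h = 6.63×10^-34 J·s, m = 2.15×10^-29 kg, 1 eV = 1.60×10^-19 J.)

|ΔE| = 1.78×10^3 eV

E_1 = h²/(8mL²) = 6.326×10^-18 J.
|ΔE| = |2² − 7²|·E_1 = 45·6.326×10^-18 J = 2.847×10^-16 J = 1.78×10^3 eV.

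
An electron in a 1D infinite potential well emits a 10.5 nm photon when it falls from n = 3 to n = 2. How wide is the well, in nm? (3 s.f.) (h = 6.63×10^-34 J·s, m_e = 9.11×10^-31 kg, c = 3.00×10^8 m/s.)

The photon carries ΔE = hc/λ = 6.63×10^-34·3.00×10^8/1.05×10^-8 m = 1.894×10^-17 J.
Since ΔE = (3² − 2²)E_1, E_1 = 3.788×10^-18 J, and L = h/√(8m_eE_1) = 1.26×10^-10 m = 0.126 nm.

L = 0.126 nm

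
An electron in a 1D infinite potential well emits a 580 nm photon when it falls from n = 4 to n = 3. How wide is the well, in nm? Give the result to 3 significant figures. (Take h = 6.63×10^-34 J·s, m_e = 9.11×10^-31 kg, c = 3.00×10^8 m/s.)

The photon carries ΔE = hc/λ = 6.63×10^-34·3.00×10^8/5.80×10^-7 m = 3.429×10^-19 J.
Since ΔE = (4² − 3²)E_1, E_1 = 4.899×10^-20 J, and L = h/√(8m_eE_1) = 1.11×10^-9 m = 1.11 nm.

L = 1.11 nm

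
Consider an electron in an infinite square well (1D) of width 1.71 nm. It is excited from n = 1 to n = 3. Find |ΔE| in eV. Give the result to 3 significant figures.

|ΔE| = 1.03 eV

E_1 = h²/(8m_eL²) = 2.060×10^-20 J.
|ΔE| = |1² − 3²|·E_1 = 8·2.060×10^-20 J = 1.648×10^-19 J = 1.03 eV.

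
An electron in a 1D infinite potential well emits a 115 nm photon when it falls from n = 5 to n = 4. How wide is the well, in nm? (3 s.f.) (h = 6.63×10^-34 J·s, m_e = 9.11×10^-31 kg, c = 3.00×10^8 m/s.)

L = 0.560 nm

The photon carries ΔE = hc/λ = 6.63×10^-34·3.00×10^8/1.15×10^-7 m = 1.730×10^-18 J.
Since ΔE = (5² − 4²)E_1, E_1 = 1.922×10^-19 J, and L = h/√(8m_eE_1) = 5.60×10^-10 m = 0.560 nm.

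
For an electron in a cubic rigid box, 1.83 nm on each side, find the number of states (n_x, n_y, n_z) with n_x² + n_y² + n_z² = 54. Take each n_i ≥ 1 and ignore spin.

The level has n_x² + n_y² + n_z² = 54. The ordered positive-integer solutions are (1, 2, 7), (1, 7, 2), (2, 1, 7), (2, 5, 5), (2, 7, 1), (3, 3, 6), (3, 6, 3), (5, 2, 5), (5, 5, 2), (6, 3, 3), (7, 1, 2), (7, 2, 1).
That gives 12 states.

degeneracy = 12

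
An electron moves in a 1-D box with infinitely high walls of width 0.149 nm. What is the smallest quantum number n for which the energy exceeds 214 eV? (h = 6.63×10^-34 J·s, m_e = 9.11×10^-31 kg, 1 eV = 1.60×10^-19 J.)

n = 4

E_1 = h²/(8m_eL²) = 2.717×10^-18 J = 16.98 eV.
Need n² > 214/16.98 = 12.60, i.e. n > 3.550.
The smallest integer satisfying this is n = 4.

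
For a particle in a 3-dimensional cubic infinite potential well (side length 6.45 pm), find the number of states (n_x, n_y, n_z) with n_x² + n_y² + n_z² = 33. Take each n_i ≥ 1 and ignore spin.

degeneracy = 6

The level has n_x² + n_y² + n_z² = 33. The ordered positive-integer solutions are (1, 4, 4), (2, 2, 5), (2, 5, 2), (4, 1, 4), (4, 4, 1), (5, 2, 2).
That gives 6 states.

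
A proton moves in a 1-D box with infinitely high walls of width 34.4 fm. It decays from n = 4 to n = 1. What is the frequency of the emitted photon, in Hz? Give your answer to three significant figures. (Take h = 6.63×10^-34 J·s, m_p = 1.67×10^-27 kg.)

f = 6.29×10^20 Hz

E_1 = h²/(8m_pL²) = 2.780×10^-14 J and ΔE = (4² − 1²)E_1 = 4.170×10^-13 J.
f = ΔE/h = 4.170×10^-13/6.63×10^-34 = 6.29×10^20 Hz.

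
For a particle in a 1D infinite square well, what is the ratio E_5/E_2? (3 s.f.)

E_n ∝ n², so E_5/E_2 = 5²/2² = 25/4 = 6.25.

6.25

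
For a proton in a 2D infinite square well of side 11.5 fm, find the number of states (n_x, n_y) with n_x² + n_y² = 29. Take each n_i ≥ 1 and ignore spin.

The level has n_x² + n_y² = 29. The ordered positive-integer solutions are (2, 5), (5, 2).
That gives 2 states.

degeneracy = 2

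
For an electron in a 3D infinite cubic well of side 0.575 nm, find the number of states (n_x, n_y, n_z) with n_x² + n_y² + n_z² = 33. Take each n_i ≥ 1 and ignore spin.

degeneracy = 6

The level has n_x² + n_y² + n_z² = 33. The ordered positive-integer solutions are (1, 4, 4), (2, 2, 5), (2, 5, 2), (4, 1, 4), (4, 4, 1), (5, 2, 2).
That gives 6 states.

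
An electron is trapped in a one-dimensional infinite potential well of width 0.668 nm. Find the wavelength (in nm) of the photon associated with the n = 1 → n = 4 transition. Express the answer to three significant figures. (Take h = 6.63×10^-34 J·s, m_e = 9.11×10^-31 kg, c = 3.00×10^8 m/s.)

λ = 98.1 nm

E_1 = h²/(8m_eL²) = 1.352×10^-19 J, so ΔE = (4² − 1²)E_1 = 2.028×10^-18 J.
λ = hc/ΔE = (6.63×10^-34·3.00×10^8)/2.028×10^-18 = 9.81×10^-8 m = 98.1 nm.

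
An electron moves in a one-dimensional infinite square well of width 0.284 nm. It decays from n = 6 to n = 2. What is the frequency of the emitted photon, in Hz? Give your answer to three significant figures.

f = 3.61×10^16 Hz

E_1 = h²/(8m_eL²) = 7.470×10^-19 J and ΔE = (6² − 2²)E_1 = 2.390×10^-17 J.
f = ΔE/h = 2.390×10^-17/6.626×10^-34 = 3.61×10^16 Hz.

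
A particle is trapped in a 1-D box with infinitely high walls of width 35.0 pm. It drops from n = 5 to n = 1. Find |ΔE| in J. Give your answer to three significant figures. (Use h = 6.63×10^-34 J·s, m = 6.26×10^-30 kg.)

E_1 = h²/(8mL²) = 7.165×10^-18 J.
|ΔE| = |5² − 1²|·E_1 = 24·7.165×10^-18 J = 1.72×10^-16 J.

|ΔE| = 1.72×10^-16 J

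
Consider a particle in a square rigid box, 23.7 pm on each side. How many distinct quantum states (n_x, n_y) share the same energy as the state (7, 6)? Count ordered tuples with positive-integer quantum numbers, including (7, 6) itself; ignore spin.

degeneracy = 4

The level has n_x² + n_y² = 85. The ordered positive-integer solutions are (2, 9), (6, 7), (7, 6), (9, 2).
That gives 4 states.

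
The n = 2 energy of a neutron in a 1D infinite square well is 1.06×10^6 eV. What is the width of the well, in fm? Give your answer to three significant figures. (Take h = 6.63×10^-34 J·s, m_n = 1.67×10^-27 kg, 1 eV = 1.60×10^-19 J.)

L = 27.9 fm

From E_n = n²h²/(8m_nL²), L = n·h/√(8m_nE_n).
E_2 = 1.06×10^6 eV = 1.696×10^-13 J, so L = 2·6.63×10^-34/√(8·1.67×10^-27·1.696×10^-13) = 2.79×10^-14 m = 27.9 fm.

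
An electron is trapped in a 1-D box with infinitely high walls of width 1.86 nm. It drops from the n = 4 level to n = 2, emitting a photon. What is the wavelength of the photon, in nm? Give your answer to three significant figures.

λ = 951 nm

E_1 = h²/(8m_eL²) = 1.741×10^-20 J, so ΔE = (4² − 2²)E_1 = 2.089×10^-19 J.
λ = hc/ΔE = (6.626×10^-34·2.998×10^8)/2.089×10^-19 = 9.51×10^-7 m = 951 nm.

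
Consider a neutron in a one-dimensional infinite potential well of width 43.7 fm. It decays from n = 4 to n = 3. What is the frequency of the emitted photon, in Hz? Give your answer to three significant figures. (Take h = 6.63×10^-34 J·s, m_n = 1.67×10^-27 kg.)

E_1 = h²/(8m_nL²) = 1.723×10^-14 J and ΔE = (4² − 3²)E_1 = 1.206×10^-13 J.
f = ΔE/h = 1.206×10^-13/6.63×10^-34 = 1.82×10^20 Hz.

f = 1.82×10^20 Hz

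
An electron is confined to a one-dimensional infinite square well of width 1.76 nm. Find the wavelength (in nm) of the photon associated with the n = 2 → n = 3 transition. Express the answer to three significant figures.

λ = 2.04×10^3 nm

E_1 = h²/(8m_eL²) = 1.945×10^-20 J, so ΔE = (3² − 2²)E_1 = 9.725×10^-20 J.
λ = hc/ΔE = (6.626×10^-34·2.998×10^8)/9.725×10^-20 = 2.04×10^-6 m = 2.04×10^3 nm.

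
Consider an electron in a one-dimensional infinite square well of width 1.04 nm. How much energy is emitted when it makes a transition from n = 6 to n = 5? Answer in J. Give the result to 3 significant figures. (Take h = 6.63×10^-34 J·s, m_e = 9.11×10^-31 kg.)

E_1 = h²/(8m_eL²) = 5.576×10^-20 J.
|ΔE| = |6² − 5²|·E_1 = 11·5.576×10^-20 J = 6.13×10^-19 J.

|ΔE| = 6.13×10^-19 J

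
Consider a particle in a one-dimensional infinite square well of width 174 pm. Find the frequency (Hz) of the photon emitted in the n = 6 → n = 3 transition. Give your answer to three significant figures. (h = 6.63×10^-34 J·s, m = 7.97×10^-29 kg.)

f = 9.27×10^14 Hz

E_1 = h²/(8mL²) = 2.277×10^-20 J and ΔE = (6² − 3²)E_1 = 6.148×10^-19 J.
f = ΔE/h = 6.148×10^-19/6.63×10^-34 = 9.27×10^14 Hz.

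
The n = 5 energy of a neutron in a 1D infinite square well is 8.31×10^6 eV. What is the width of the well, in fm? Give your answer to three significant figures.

From E_n = n²h²/(8m_nL²), L = n·h/√(8m_nE_n).
E_5 = 8.31×10^6 eV = 1.331×10^-12 J, so L = 5·6.626×10^-34/√(8·1.675×10^-27·1.331×10^-12) = 2.48×10^-14 m = 24.8 fm.

L = 24.8 fm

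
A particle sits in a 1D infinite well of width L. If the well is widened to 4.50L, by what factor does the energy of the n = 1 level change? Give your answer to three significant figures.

0.0494

E_n ∝ 1/L², so the energy scales by 1/4.50² = 0.0494.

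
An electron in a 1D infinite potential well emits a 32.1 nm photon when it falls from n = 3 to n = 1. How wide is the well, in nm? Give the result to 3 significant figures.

The photon carries ΔE = hc/λ = 6.626×10^-34·2.998×10^8/3.21×10^-8 m = 6.188×10^-18 J.
Since ΔE = (3² − 1²)E_1, E_1 = 7.735×10^-19 J, and L = h/√(8m_eE_1) = 2.79×10^-10 m = 0.279 nm.

L = 0.279 nm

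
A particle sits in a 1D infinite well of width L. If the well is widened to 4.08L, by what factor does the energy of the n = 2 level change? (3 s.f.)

0.0601

E_n ∝ 1/L², so the energy scales by 1/4.08² = 0.0601.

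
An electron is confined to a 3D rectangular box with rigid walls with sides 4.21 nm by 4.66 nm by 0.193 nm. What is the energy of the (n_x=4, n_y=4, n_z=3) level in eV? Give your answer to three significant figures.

E = 91.5 eV

For a 3D rectangular well E = (h²/8m_e)·Σ n_i²/L_i² = (6.626×10^-34)²/(8·9.109×10^-31) · [4²/(4.21 nm)² + 4²/(4.66 nm)² + 3²/(0.193 nm)²].
Evaluating gives E = 1.466×10^-17 J = 91.5 eV.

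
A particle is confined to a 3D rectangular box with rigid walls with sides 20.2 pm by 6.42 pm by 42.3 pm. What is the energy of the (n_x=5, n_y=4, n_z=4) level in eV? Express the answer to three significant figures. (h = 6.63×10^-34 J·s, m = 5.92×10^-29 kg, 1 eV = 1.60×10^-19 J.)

E = 2.66×10^3 eV

For a 3D rectangular well E = (h²/8m)·Σ n_i²/L_i² = (6.63×10^-34)²/(8·5.92×10^-29) · [5²/(20.2 pm)² + 4²/(6.42 pm)² + 4²/(42.3 pm)²].
Evaluating gives E = 4.255×10^-16 J = 2.66×10^3 eV.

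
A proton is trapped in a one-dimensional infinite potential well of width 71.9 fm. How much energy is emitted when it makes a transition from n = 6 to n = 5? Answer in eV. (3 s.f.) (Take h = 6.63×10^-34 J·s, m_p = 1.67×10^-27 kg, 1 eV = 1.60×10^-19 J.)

E_1 = h²/(8m_pL²) = 6.364×10^-15 J.
|ΔE| = |6² − 5²|·E_1 = 11·6.364×10^-15 J = 7.000×10^-14 J = 4.38×10^5 eV.

|ΔE| = 4.38×10^5 eV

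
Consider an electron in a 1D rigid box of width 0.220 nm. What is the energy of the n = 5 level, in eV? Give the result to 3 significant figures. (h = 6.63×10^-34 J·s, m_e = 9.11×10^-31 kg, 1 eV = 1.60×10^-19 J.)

E_5 = 195 eV

For an infinite well E_n = n²h²/(8m_eL²), so E_1 = h²/(8m_eL²) = (6.63×10^-34)²/(8·9.11×10^-31·(2.20×10^-10 m)²) = 1.246×10^-18 J.
Then E_5 = 5²·E_1 = 25·1.246×10^-18 J = 3.115×10^-17 J.
Converting, E_5 = 3.115×10^-17 J / (1.60×10^-19 J/eV) = 195 eV.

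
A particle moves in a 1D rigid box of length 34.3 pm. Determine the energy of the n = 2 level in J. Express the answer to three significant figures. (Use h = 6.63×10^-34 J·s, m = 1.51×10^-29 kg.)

E_2 = 1.24×10^-17 J

For an infinite well E_n = n²h²/(8mL²), so E_1 = h²/(8mL²) = (6.63×10^-34)²/(8·1.51×10^-29·(3.43×10^-11 m)²) = 3.093×10^-18 J.
Then E_2 = 2²·E_1 = 4·3.093×10^-18 J = 1.24×10^-17 J.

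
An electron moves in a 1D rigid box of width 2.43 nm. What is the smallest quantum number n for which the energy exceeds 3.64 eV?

n = 8

E_1 = h²/(8m_eL²) = 1.020×10^-20 J = 0.06367 eV.
Need n² > 3.64/0.06367 = 57.17, i.e. n > 7.561.
The smallest integer satisfying this is n = 8.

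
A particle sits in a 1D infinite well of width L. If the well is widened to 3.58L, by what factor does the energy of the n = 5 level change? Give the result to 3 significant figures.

E_n ∝ 1/L², so the energy scales by 1/3.58² = 0.0780.

0.0780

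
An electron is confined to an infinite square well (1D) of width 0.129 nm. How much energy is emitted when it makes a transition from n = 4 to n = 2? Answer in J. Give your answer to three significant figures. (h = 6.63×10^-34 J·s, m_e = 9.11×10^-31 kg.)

E_1 = h²/(8m_eL²) = 3.624×10^-18 J.
|ΔE| = |4² − 2²|·E_1 = 12·3.624×10^-18 J = 4.35×10^-17 J.

|ΔE| = 4.35×10^-17 J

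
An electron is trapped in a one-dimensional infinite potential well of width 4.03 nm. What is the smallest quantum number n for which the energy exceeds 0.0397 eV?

E_1 = h²/(8m_eL²) = 3.710×10^-21 J = 0.02316 eV.
Need n² > 0.0397/0.02316 = 1.714, i.e. n > 1.309.
The smallest integer satisfying this is n = 2.

n = 2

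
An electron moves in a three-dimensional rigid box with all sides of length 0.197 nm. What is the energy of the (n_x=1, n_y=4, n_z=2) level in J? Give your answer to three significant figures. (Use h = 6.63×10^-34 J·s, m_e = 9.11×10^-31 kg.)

For a 3D rectangular well E = (h²/8m_e)·Σ n_i²/L_i² = (6.63×10^-34)²/(8·9.11×10^-31) · [1²/(0.197 nm)² + 4²/(0.197 nm)² + 2²/(0.197 nm)²].
Evaluating gives E = 3.26×10^-17 J.

E = 3.26×10^-17 J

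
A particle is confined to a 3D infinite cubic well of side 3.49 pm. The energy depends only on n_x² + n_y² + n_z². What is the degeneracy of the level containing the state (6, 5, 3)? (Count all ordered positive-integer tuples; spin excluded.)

The level has n_x² + n_y² + n_z² = 70. The ordered positive-integer solutions are (3, 5, 6), (3, 6, 5), (5, 3, 6), (5, 6, 3), (6, 3, 5), (6, 5, 3).
That gives 6 states.

degeneracy = 6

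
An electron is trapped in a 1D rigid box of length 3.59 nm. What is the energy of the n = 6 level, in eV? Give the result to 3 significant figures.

For an infinite well E_n = n²h²/(8m_eL²), so E_1 = h²/(8m_eL²) = (6.626×10^-34)²/(8·9.109×10^-31·(3.59×10^-9 m)²) = 4.675×10^-21 J.
Then E_6 = 6²·E_1 = 36·4.675×10^-21 J = 1.683×10^-19 J.
Converting, E_6 = 1.683×10^-19 J / (1.602×10^-19 J/eV) = 1.05 eV.

E_6 = 1.05 eV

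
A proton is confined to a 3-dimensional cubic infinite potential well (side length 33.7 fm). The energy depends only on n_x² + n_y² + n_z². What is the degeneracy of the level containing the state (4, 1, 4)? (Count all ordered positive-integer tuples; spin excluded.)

degeneracy = 6

The level has n_x² + n_y² + n_z² = 33. The ordered positive-integer solutions are (1, 4, 4), (2, 2, 5), (2, 5, 2), (4, 1, 4), (4, 4, 1), (5, 2, 2).
That gives 6 states.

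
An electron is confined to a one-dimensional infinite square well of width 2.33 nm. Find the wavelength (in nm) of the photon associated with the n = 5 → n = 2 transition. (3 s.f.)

λ = 852 nm

E_1 = h²/(8m_eL²) = 1.110×10^-20 J, so ΔE = (5² − 2²)E_1 = 2.331×10^-19 J.
λ = hc/ΔE = (6.626×10^-34·2.998×10^8)/2.331×10^-19 = 8.52×10^-7 m = 852 nm.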